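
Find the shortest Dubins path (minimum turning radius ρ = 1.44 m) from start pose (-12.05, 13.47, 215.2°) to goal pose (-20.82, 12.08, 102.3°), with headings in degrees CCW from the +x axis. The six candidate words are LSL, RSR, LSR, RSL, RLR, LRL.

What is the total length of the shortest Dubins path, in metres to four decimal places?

Let ψ = atan2(Δy, Δx) = atan2(-1.39, -8.77) = -170.9938° be the start→goal bearing.
Normalize: d = |goal − start| / ρ = 8.879471/1.44 = 6.166299, α = (θ_start − ψ) mod 360° = 26.1938° = 0.457169 rad, β = (θ_goal − ψ) mod 360° = 273.2938° = 4.769877 rad.
Common terms: sin α = 0.441409, cos α = 0.897306, sin β = -0.998348, cos β = 0.057456, cos(α−β) = -0.389124, d² = 38.023245. Work in radians in the unit-radius frame; every candidate has L = ρ·(t + p + q).
LSL: p² = 2 + d² − 2cos(α−β) + 2d(sin α − sin β) = 58.557440; p = √p² = 7.652283; φ = atan2(cos β − cos α, d + sin α − sin β) = -0.109973 rad; t = (φ − α) mod 2π = 5.716044 rad, q = (β − φ) mod 2π = 4.879850 rad → L = 1.44·(5.716044 + 7.652283 + 4.879850) = 1.44·18.248177 = 26.277375 m
RSR: p² = 2 + d² − 2cos(α−β) + 2d(sin β − sin α) = 23.045545; p = √p² = 4.800578; φ = atan2(cos α − cos β, d − sin α + sin β) = 0.175853 rad; t = (α − φ) mod 2π = 0.281316 rad, q = (φ − β) mod 2π = 1.689161 rad → L = 1.44·(0.281316 + 4.800578 + 1.689161) = 1.44·6.771054 = 9.750318 m
LSR: p² = d² − 2 + 2cos(α−β) + 2d(sin α + sin β) = 28.376494; p = √p² = 5.326959; φ = atan2(−cos α − cos β, d + sin α + sin β) − atan2(−2, p) = 0.190571 rad; t = (φ − α) mod 2π = 6.016588 rad, q = (φ − β) mod 2π = 1.703879 rad → L = 1.44·(6.016588 + 5.326959 + 1.703879) = 1.44·13.047426 = 18.788293 m
RSL: p² = d² − 2 + 2cos(α−β) − 2d(sin α + sin β) = 42.113499; p = √p² = 6.489491; φ = atan2(cos α + cos β, d − sin α − sin β) − atan2(2, p) = -0.157888 rad; t = (α − φ) mod 2π = 0.615056 rad, q = (β − φ) mod 2π = 4.927765 rad → L = 1.44·(0.615056 + 6.489491 + 4.927765) = 1.44·12.032313 = 17.326531 m
RLR: c = (6 − d² + 2cos(α−β) + 2d(sin α − sin β))/8 = -1.880693, |c| > 1 → infeasible
LRL: c = (6 − d² + 2cos(α−β) − 2d(sin α − sin β))/8 = -6.319680, |c| > 1 → infeasible
Shortest: RSR with L = 9.750318 m ≈ 9.7503 m

9.7503 m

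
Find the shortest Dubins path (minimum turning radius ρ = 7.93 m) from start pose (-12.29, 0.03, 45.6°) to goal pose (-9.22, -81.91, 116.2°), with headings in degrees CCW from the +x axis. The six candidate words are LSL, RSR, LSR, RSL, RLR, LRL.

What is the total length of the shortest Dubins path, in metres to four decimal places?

113.0848 m

Let ψ = atan2(Δy, Δx) = atan2(-81.94, 3.07) = -87.8543° be the start→goal bearing.
Normalize: d = |goal − start| / ρ = 81.997491/7.93 = 10.340163, α = (θ_start − ψ) mod 360° = 133.4543° = 2.329218 rad, β = (θ_goal − ψ) mod 360° = 204.0543° = 3.561420 rad.
Common terms: sin α = 0.725923, cos α = -0.687776, sin β = -0.407603, cos β = -0.913159, cos(α−β) = 0.332161, d² = 106.918966. Work in radians in the unit-radius frame; every candidate has L = ρ·(t + p + q).
LSL: p² = 2 + d² − 2cos(α−β) + 2d(sin α − sin β) = 131.696322; p = √p² = 11.475902; φ = atan2(cos β − cos α, d + sin α − sin β) = -0.019641 rad; t = (φ − α) mod 2π = 3.934327 rad, q = (β − φ) mod 2π = 3.581061 rad → L = 7.93·(3.934327 + 11.475902 + 3.581061) = 7.93·18.991290 = 150.600926 m
RSR: p² = 2 + d² − 2cos(α−β) + 2d(sin β − sin α) = 84.812966; p = √p² = 9.209396; φ = atan2(cos α − cos β, d − sin α + sin β) = 0.024476 rad; t = (α − φ) mod 2π = 2.304742 rad, q = (φ − β) mod 2π = 2.746241 rad → L = 7.93·(2.304742 + 9.209396 + 2.746241) = 7.93·14.260378 = 113.084801 m
LSR: p² = d² − 2 + 2cos(α−β) + 2d(sin α + sin β) = 112.166249; p = √p² = 10.590857; φ = atan2(−cos α − cos β, d + sin α + sin β) − atan2(−2, p) = 0.335733 rad; t = (φ − α) mod 2π = 4.289700 rad, q = (φ − β) mod 2π = 3.057498 rad → L = 7.93·(4.289700 + 10.590857 + 3.057498) = 7.93·17.938055 = 142.248777 m
RSL: p² = d² − 2 + 2cos(α−β) − 2d(sin α + sin β) = 99.000328; p = √p² = 9.949891; φ = atan2(cos α + cos β, d − sin α − sin β) − atan2(2, p) = -0.356770 rad; t = (α − φ) mod 2π = 2.685988 rad, q = (β − φ) mod 2π = 3.918190 rad → L = 7.93·(2.685988 + 9.949891 + 3.918190) = 7.93·16.554069 = 131.273764 m
RLR: c = (6 − d² + 2cos(α−β) + 2d(sin α − sin β))/8 = -9.601621, |c| > 1 → infeasible
LRL: c = (6 − d² + 2cos(α−β) − 2d(sin α − sin β))/8 = -15.462040, |c| > 1 → infeasible
Shortest: RSR with L = 113.084801 m ≈ 113.0848 m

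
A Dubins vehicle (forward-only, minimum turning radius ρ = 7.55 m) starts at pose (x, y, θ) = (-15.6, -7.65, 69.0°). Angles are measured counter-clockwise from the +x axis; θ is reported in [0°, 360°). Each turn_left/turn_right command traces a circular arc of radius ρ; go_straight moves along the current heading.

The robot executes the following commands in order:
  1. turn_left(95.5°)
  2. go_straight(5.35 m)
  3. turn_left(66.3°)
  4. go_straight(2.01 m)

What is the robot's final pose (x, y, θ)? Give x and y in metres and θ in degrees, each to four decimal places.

set_pose: (x, y, θ) = (-15.6000, -7.6500, 69.0000°), ρ = 7.55
turn_left(95.5°): centre at ρ to the left, rotate +95.5° → (-20.6309, 2.3311, 164.5000°)
go_straight(5.35): x += 5.35·cos θ, y += 5.35·sin θ → (-25.7863, 3.7608, 164.5000°)
turn_left(66.3°): centre at ρ to the left, rotate +66.3° → (-33.6548, 1.2572, 230.8000°)
go_straight(2.01): x += 2.01·cos θ, y += 2.01·sin θ → (-34.9252, -0.3004, 230.8000°)

(-34.9252, -0.3004, 230.8000°)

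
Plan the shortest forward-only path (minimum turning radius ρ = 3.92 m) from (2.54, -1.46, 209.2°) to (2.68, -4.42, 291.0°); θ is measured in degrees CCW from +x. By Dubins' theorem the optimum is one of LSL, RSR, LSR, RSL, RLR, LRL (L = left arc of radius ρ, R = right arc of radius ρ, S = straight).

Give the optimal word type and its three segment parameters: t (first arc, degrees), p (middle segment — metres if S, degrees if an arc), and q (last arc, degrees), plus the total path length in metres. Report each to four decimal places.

Let ψ = atan2(Δy, Δx) = atan2(-2.96, 0.14) = -87.2921° be the start→goal bearing.
Normalize: d = |goal − start| / ρ = 2.963309/3.92 = 0.755946, α = (θ_start − ψ) mod 360° = 296.4921° = 5.174763 rad, β = (θ_goal − ψ) mod 360° = 18.2921° = 0.319257 rad.
Common terms: sin α = -0.894996, cos α = 0.446074, sin β = 0.313861, cos β = 0.949469, cos(α−β) = 0.142629, d² = 0.571455. Work in radians in the unit-radius frame; every candidate has L = ρ·(t + p + q).
LSL: p² = 2 + d² − 2cos(α−β) + 2d(sin α − sin β) = 0.458535; p = √p² = 0.677152; φ = atan2(cos β − cos α, d + sin α − sin β) = 2.303453 rad; t = (φ − α) mod 2π = 3.411875 rad, q = (β − φ) mod 2π = 4.298989 rad → L = 3.92·(3.411875 + 0.677152 + 4.298989) = 3.92·8.388017 = 32.881025 m
RSR: p² = 2 + d² − 2cos(α−β) + 2d(sin β − sin α) = 4.113859; p = √p² = 2.028265; φ = atan2(cos α − cos β, d − sin α + sin β) = -0.250811 rad; t = (α − φ) mod 2π = 5.425574 rad, q = (φ − β) mod 2π = 5.713117 rad → L = 3.92·(5.425574 + 2.028265 + 5.713117) = 3.92·13.166956 = 51.614468 m
LSR: p² = d² − 2 + 2cos(α−β) + 2d(sin α + sin β) = -2.021901 < 0 → infeasible
RSL: p² = d² − 2 + 2cos(α−β) − 2d(sin α + sin β) = -0.264674 < 0 → infeasible
RLR: c = (6 − d² + 2cos(α−β) + 2d(sin α − sin β))/8 = 0.485768; p = 2π − arccos c = 5.219630 rad; φ = atan2(cos α − cos β, d − sin α + sin β) = -0.250811 rad; t = (α − φ + p/2) mod 2π = 1.752204 rad, q = (α − β − t + p) mod 2π = 2.039747 rad → L = 3.92·(1.752204 + 5.219630 + 2.039747) = 3.92·9.011581 = 35.325398 m
LRL: c = (6 − d² + 2cos(α−β) − 2d(sin α − sin β))/8 = 0.942683; p = 2π − arccos c = 5.942971 rad; φ = atan2(cos β − cos α, d + sin α − sin β) = 2.303453 rad; t = (φ − α + p/2) mod 2π = 0.100176 rad, q = (β − α − t + p) mod 2π = 0.987289 rad → L = 3.92·(0.100176 + 5.942971 + 0.987289) = 3.92·7.030436 = 27.559309 m
Shortest: LRL with L = 27.559309 m ≈ 27.5593 m
Convert LRL to answer units (arcs ×180/π): t = 0.100176·180/π = 5.7396°, p = 5.942971·180/π = 340.5072°, q = 0.987289·180/π = 56.5675°, L = 27.5593 m.

LRL: t = 5.7396°, p = 340.5072°, q = 56.5675°, L = 27.5593 m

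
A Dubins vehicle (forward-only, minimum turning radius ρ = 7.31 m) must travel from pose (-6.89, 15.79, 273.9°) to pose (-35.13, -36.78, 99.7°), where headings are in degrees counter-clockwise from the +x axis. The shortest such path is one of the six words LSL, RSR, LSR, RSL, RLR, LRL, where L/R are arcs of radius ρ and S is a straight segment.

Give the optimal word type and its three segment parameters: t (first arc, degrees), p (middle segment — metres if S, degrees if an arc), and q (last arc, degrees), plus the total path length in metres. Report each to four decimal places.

Let ψ = atan2(Δy, Δx) = atan2(-52.57, -28.24) = -118.2442° be the start→goal bearing.
Normalize: d = |goal − start| / ρ = 59.674974/7.31 = 8.163471, α = (θ_start − ψ) mod 360° = 32.1442° = 0.561022 rad, β = (θ_goal − ψ) mod 360° = 217.9442° = 3.803844 rad.
Common terms: sin α = 0.532052, cos α = 0.846712, sin β = -0.614893, cos β = -0.788610, cos(α−β) = -0.994881, d² = 66.642261. Work in radians in the unit-radius frame; every candidate has L = ρ·(t + p + q).
LSL: p² = 2 + d² − 2cos(α−β) + 2d(sin α − sin β) = 89.358129; p = √p² = 9.452943; φ = atan2(cos β − cos α, d + sin α − sin β) = -0.173871 rad; t = (φ − α) mod 2π = 5.548293 rad, q = (β − φ) mod 2π = 3.977714 rad → L = 7.31·(5.548293 + 9.452943 + 3.977714) = 7.31·18.978950 = 138.736124 m
RSR: p² = 2 + d² − 2cos(α−β) + 2d(sin β − sin α) = 51.905915; p = √p² = 7.204576; φ = atan2(cos α − cos β, d − sin α + sin β) = 0.228980 rad; t = (α − φ) mod 2π = 0.332042 rad, q = (φ − β) mod 2π = 2.708321 rad → L = 7.31·(0.332042 + 7.204576 + 2.708321) = 7.31·10.244940 = 74.890508 m
LSR: p² = d² − 2 + 2cos(α−β) + 2d(sin α + sin β) = 61.299945; p = √p² = 7.829428; φ = atan2(−cos α − cos β, d + sin α + sin β) − atan2(−2, p) = 0.242908 rad; t = (φ − α) mod 2π = 5.965072 rad, q = (φ − β) mod 2π = 2.722250 rad → L = 7.31·(5.965072 + 7.829428 + 2.722250) = 7.31·16.516750 = 120.737439 m
RSL: p² = d² − 2 + 2cos(α−β) − 2d(sin α + sin β) = 64.005053; p = √p² = 8.000316; φ = atan2(cos α + cos β, d − sin α − sin β) − atan2(2, p) = -0.237924 rad; t = (α − φ) mod 2π = 0.798946 rad, q = (β − φ) mod 2π = 4.041767 rad → L = 7.31·(0.798946 + 8.000316 + 4.041767) = 7.31·12.841029 = 93.867919 m
RLR: c = (6 − d² + 2cos(α−β) + 2d(sin α − sin β))/8 = -5.488239, |c| > 1 → infeasible
LRL: c = (6 − d² + 2cos(α−β) − 2d(sin α − sin β))/8 = -10.169766, |c| > 1 → infeasible
Shortest: RSR with L = 74.890508 m ≈ 74.8905 m
Convert RSR to answer units (arcs ×180/π): t = 0.332042·180/π = 19.0246°, p = ρ·p = 7.31·7.204576 = 52.6655 m, q = 2.708321·180/π = 155.1754°, L = 74.8905 m.

RSR: t = 19.0246°, p = 52.6655 m, q = 155.1754°, L = 74.8905 m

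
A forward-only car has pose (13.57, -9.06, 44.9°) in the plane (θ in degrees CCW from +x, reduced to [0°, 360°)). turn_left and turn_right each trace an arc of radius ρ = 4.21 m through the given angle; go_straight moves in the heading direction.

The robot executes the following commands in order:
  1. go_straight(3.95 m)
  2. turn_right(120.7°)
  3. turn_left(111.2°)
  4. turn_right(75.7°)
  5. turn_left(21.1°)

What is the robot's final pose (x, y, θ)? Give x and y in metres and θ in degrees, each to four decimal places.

set_pose: (x, y, θ) = (13.5700, -9.0600, 44.9000°), ρ = 4.21
go_straight(3.95): x += 3.95·cos θ, y += 3.95·sin θ → (16.3679, -6.2718, 44.9000°)
turn_right(120.7°): centre at ρ to the right, rotate −120.7° → (23.4210, -8.2212, -75.8000° ≡ 284.2000°)
turn_left(111.2°): centre at ρ to the left, rotate +111.2° → (29.9412, -10.6201, 395.4000° ≡ 35.4000°)
turn_right(75.7°): centre at ρ to the right, rotate −75.7° → (35.1029, -10.8410, -40.3000° ≡ 319.7000°)
turn_left(21.1°): centre at ρ to the left, rotate +21.1° → (36.4414, -11.6060, 340.8000°)

(36.4414, -11.6060, 340.8000°)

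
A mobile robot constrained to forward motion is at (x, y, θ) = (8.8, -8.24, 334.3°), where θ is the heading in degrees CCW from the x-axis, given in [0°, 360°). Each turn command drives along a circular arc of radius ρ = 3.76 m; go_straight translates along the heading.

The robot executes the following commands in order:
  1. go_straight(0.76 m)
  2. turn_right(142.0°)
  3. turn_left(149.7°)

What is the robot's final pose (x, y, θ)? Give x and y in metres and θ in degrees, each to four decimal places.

(8.2943, -22.8810, 342.0000°)

set_pose: (x, y, θ) = (8.8000, -8.2400, 334.3000°), ρ = 3.76
go_straight(0.76): x += 0.76·cos θ, y += 0.76·sin θ → (9.4848, -8.5696, 334.3000°)
turn_right(142.0°): centre at ρ to the right, rotate −142.0° → (8.6553, -15.6313, 192.3000°)
turn_left(149.7°): centre at ρ to the left, rotate +149.7° → (8.2943, -22.8810, 342.0000°)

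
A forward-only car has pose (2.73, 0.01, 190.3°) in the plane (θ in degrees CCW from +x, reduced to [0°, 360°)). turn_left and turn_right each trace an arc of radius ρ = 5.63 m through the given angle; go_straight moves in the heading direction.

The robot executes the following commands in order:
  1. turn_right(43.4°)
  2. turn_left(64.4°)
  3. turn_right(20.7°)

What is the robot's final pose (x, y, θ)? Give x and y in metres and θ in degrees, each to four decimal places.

(-9.2399, 0.2038, 190.6000°)

set_pose: (x, y, θ) = (2.7300, 0.0100, 190.3000°), ρ = 5.63
turn_right(43.4°): centre at ρ to the right, rotate −43.4° → (-1.3512, 0.8329, 146.9000°)
turn_left(64.4°): centre at ρ to the left, rotate +64.4° → (-7.3507, 0.9272, 211.3000°)
turn_right(20.7°): centre at ρ to the right, rotate −20.7° → (-9.2399, 0.2038, 190.6000°)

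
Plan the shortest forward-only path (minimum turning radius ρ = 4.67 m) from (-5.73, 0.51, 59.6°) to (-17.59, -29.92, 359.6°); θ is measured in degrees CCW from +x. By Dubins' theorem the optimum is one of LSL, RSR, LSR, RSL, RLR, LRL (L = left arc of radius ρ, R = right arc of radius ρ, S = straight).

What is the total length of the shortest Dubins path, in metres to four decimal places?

Let ψ = atan2(Δy, Δx) = atan2(-30.43, -11.86) = -111.2932° be the start→goal bearing.
Normalize: d = |goal − start| / ρ = 32.659524/4.67 = 6.993474, α = (θ_start − ψ) mod 360° = 170.8932° = 2.982649 rad, β = (θ_goal − ψ) mod 360° = 110.8932° = 1.935451 rad.
Common terms: sin α = 0.158275, cos α = -0.987395, sin β = 0.934247, cos β = -0.356627, cos(α−β) = 0.500000, d² = 48.908679. Work in radians in the unit-radius frame; every candidate has L = ρ·(t + p + q).
LSL: p² = 2 + d² − 2cos(α−β) + 2d(sin α − sin β) = 39.055206; p = √p² = 6.249416; φ = atan2(cos β − cos α, d + sin α − sin β) = 0.101104 rad; t = (φ − α) mod 2π = 3.401641 rad, q = (β − φ) mod 2π = 1.834347 rad → L = 4.67·(3.401641 + 6.249416 + 1.834347) = 4.67·11.485404 = 53.636838 m
RSR: p² = 2 + d² − 2cos(α−β) + 2d(sin β − sin α) = 60.762153; p = √p² = 7.795008; φ = atan2(cos α − cos β, d − sin α + sin β) = -0.081008 rad; t = (α − φ) mod 2π = 3.063657 rad, q = (φ − β) mod 2π = 4.266726 rad → L = 4.67·(3.063657 + 7.795008 + 4.266726) = 4.67·15.125391 = 70.635576 m
LSR: p² = d² − 2 + 2cos(α−β) + 2d(sin α + sin β) = 63.189729; p = √p² = 7.949197; φ = atan2(−cos α − cos β, d + sin α + sin β) − atan2(−2, p) = 0.411192 rad; t = (φ − α) mod 2π = 3.711728 rad, q = (φ − β) mod 2π = 4.758926 rad → L = 4.67·(3.711728 + 7.949197 + 4.758926) = 4.67·16.419851 = 76.680704 m
RSL: p² = d² − 2 + 2cos(α−β) − 2d(sin α + sin β) = 32.627630; p = √p² = 5.712060; φ = atan2(cos α + cos β, d − sin α − sin β) − atan2(2, p) = -0.560740 rad; t = (α − φ) mod 2π = 3.543389 rad, q = (β − φ) mod 2π = 2.496191 rad → L = 4.67·(3.543389 + 5.712060 + 2.496191) = 4.67·11.751640 = 54.880157 m
RLR: c = (6 − d² + 2cos(α−β) + 2d(sin α − sin β))/8 = -6.595269, |c| > 1 → infeasible
LRL: c = (6 − d² + 2cos(α−β) − 2d(sin α − sin β))/8 = -3.881901, |c| > 1 → infeasible
Shortest: LSL with L = 53.636838 m ≈ 53.6368 m

53.6368 m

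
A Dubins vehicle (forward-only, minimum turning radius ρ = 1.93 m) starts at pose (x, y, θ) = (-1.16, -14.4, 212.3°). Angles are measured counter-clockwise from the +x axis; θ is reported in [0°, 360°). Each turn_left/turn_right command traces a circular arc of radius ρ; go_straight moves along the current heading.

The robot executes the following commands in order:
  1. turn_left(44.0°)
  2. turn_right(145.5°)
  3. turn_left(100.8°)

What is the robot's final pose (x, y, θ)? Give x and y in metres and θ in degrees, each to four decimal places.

(-8.4986, -14.8440, 211.6000°)

set_pose: (x, y, θ) = (-1.1600, -14.4000, 212.3000°), ρ = 1.93
turn_left(44.0°): centre at ρ to the left, rotate +44.0° → (-2.0038, -15.5743, 256.3000°)
turn_right(145.5°): centre at ρ to the right, rotate −145.5° → (-5.6831, -15.8025, 110.8000°)
turn_left(100.8°): centre at ρ to the left, rotate +100.8° → (-8.4986, -14.8440, 211.6000°)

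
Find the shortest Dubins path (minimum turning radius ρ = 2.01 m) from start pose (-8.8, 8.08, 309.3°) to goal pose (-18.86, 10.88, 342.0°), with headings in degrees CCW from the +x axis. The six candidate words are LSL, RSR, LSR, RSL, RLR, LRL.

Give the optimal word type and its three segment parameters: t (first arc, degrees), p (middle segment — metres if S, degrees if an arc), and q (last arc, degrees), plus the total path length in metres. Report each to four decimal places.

Let ψ = atan2(Δy, Δx) = atan2(2.80, -10.06) = 164.4465° be the start→goal bearing.
Normalize: d = |goal − start| / ρ = 10.442394/2.01 = 5.195221, α = (θ_start − ψ) mod 360° = 144.8535° = 2.528170 rad, β = (θ_goal − ψ) mod 360° = 177.5535° = 3.098893 rad.
Common terms: sin α = 0.575669, cos α = -0.817683, sin β = 0.042687, cos β = -0.999089, cos(α−β) = 0.841511, d² = 26.990322. Work in radians in the unit-radius frame; every candidate has L = ρ·(t + p + q).
LSL: p² = 2 + d² − 2cos(α−β) + 2d(sin α − sin β) = 32.845224; p = √p² = 5.731075; φ = atan2(cos β − cos α, d + sin α − sin β) = -0.031658 rad; t = (φ − α) mod 2π = 3.723357 rad, q = (β − φ) mod 2π = 3.130551 rad → L = 2.01·(3.723357 + 5.731075 + 3.130551) = 2.01·12.584983 = 25.295816 m
RSR: p² = 2 + d² − 2cos(α−β) + 2d(sin β − sin α) = 21.769377; p = √p² = 4.665766; φ = atan2(cos α − cos β, d − sin α + sin β) = 0.038890 rad; t = (α − φ) mod 2π = 2.489280 rad, q = (φ − β) mod 2π = 3.223182 rad → L = 2.01·(2.489280 + 4.665766 + 3.223182) = 2.01·10.378229 = 20.860241 m
LSR: p² = d² − 2 + 2cos(α−β) + 2d(sin α + sin β) = 33.098337; p = √p² = 5.753115; φ = atan2(−cos α − cos β, d + sin α + sin β) − atan2(−2, p) = 0.637458 rad; t = (φ − α) mod 2π = 4.392473 rad, q = (φ − β) mod 2π = 3.821751 rad → L = 2.01·(4.392473 + 5.753115 + 3.821751) = 2.01·13.967339 = 28.074352 m
RSL: p² = d² − 2 + 2cos(α−β) − 2d(sin α + sin β) = 20.248350; p = √p² = 4.499817; φ = atan2(cos α + cos β, d − sin α − sin β) − atan2(2, p) = -0.796111 rad; t = (α − φ) mod 2π = 3.324281 rad, q = (β − φ) mod 2π = 3.895004 rad → L = 2.01·(3.324281 + 4.499817 + 3.895004) = 2.01·11.719101 = 23.555394 m
RLR: c = (6 − d² + 2cos(α−β) + 2d(sin α − sin β))/8 = -1.721172, |c| > 1 → infeasible
LRL: c = (6 − d² + 2cos(α−β) − 2d(sin α − sin β))/8 = -3.105653, |c| > 1 → infeasible
Shortest: RSR with L = 20.860241 m ≈ 20.8602 m
Convert RSR to answer units (arcs ×180/π): t = 2.489280·180/π = 142.6252°, p = ρ·p = 2.01·4.665766 = 9.3782 m, q = 3.223182·180/π = 184.6748°, L = 20.8602 m.

RSR: t = 142.6252°, p = 9.3782 m, q = 184.6748°, L = 20.8602 m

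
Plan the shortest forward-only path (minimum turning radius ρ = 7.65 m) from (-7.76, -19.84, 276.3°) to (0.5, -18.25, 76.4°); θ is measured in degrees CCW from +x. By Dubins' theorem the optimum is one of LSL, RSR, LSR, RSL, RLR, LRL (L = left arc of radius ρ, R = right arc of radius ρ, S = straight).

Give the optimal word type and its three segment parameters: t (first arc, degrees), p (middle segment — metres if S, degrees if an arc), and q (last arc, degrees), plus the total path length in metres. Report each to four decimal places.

Let ψ = atan2(Δy, Δx) = atan2(1.59, 8.26) = 10.8958° be the start→goal bearing.
Normalize: d = |goal − start| / ρ = 8.411641/7.65 = 1.099561, α = (θ_start − ψ) mod 360° = 265.4042° = 4.632177 rad, β = (θ_goal − ψ) mod 360° = 65.5042° = 1.143264 rad.
Common terms: sin α = -0.996785, cos α = -0.080126, sin β = 0.909992, cos β = 0.414627, cos(α−β) = -0.940288, d² = 1.209034. Work in radians in the unit-radius frame; every candidate has L = ρ·(t + p + q).
LSL: p² = 2 + d² − 2cos(α−β) + 2d(sin α − sin β) = 0.896377; p = √p² = 0.946772; φ = atan2(cos β − cos α, d + sin α − sin β) = 2.591732 rad; t = (φ − α) mod 2π = 4.242741 rad, q = (β − φ) mod 2π = 4.834717 rad → L = 7.65·(4.242741 + 0.946772 + 4.834717) = 7.65·10.024229 = 76.685355 m
RSR: p² = 2 + d² − 2cos(α−β) + 2d(sin β − sin α) = 9.282844; p = √p² = 3.046776; φ = atan2(cos α − cos β, d − sin α + sin β) = -0.163108 rad; t = (α − φ) mod 2π = 4.795285 rad, q = (φ − β) mod 2π = 4.976814 rad → L = 7.65·(4.795285 + 3.046776 + 4.976814) = 7.65·12.818874 = 98.064389 m
LSR: p² = d² − 2 + 2cos(α−β) + 2d(sin α + sin β) = -2.862411 < 0 → infeasible
RSL: p² = d² − 2 + 2cos(α−β) − 2d(sin α + sin β) = -2.480673 < 0 → infeasible
RLR: c = (6 − d² + 2cos(α−β) + 2d(sin α − sin β))/8 = -0.160355; p = 2π − arccos c = 4.551338 rad; φ = atan2(cos α − cos β, d − sin α + sin β) = -0.163108 rad; t = (α − φ + p/2) mod 2π = 0.787769 rad, q = (α − β − t + p) mod 2π = 0.969297 rad → L = 7.65·(0.787769 + 4.551338 + 0.969297) = 7.65·6.308404 = 48.259293 m
LRL: c = (6 − d² + 2cos(α−β) − 2d(sin α − sin β))/8 = 0.887953; p = 2π − arccos c = 5.805264 rad; φ = atan2(cos β − cos α, d + sin α − sin β) = 2.591732 rad; t = (φ − α + p/2) mod 2π = 0.862187 rad, q = (β − α − t + p) mod 2π = 1.454163 rad → L = 7.65·(0.862187 + 5.805264 + 1.454163) = 7.65·8.121615 = 62.130352 m
Shortest: RLR with L = 48.259293 m ≈ 48.2593 m
Convert RLR to answer units (arcs ×180/π): t = 0.787769·180/π = 45.1358°, p = 4.551338·180/π = 260.7725°, q = 0.969297·180/π = 55.5367°, L = 48.2593 m.

RLR: t = 45.1358°, p = 260.7725°, q = 55.5367°, L = 48.2593 m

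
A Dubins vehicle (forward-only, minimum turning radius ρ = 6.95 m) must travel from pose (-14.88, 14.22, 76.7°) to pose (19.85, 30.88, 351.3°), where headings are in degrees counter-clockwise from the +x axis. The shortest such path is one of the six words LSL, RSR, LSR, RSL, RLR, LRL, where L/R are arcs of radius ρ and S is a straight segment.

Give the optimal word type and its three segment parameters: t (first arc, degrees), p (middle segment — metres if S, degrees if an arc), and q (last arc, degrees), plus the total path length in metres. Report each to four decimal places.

RSR: t = 53.7649°, p = 29.2255 m, q = 31.6351°, L = 39.5846 m

Let ψ = atan2(Δy, Δx) = atan2(16.66, 34.73) = 25.6271° be the start→goal bearing.
Normalize: d = |goal − start| / ρ = 38.519197/6.95 = 5.542330, α = (θ_start − ψ) mod 360° = 51.0729° = 0.891391 rad, β = (θ_goal − ψ) mod 360° = 325.6729° = 5.684065 rad.
Common terms: sin α = 0.777946, cos α = 0.628331, sin β = -0.563916, cos β = 0.825832, cos(α−β) = 0.080199, d² = 30.717427. Work in radians in the unit-radius frame; every candidate has L = ρ·(t + p + q).
LSL: p² = 2 + d² − 2cos(α−β) + 2d(sin α − sin β) = 47.431121; p = √p² = 6.887026; φ = atan2(cos β − cos α, d + sin α − sin β) = 0.028681 rad; t = (φ − α) mod 2π = 5.420476 rad, q = (β − φ) mod 2π = 5.655384 rad → L = 6.95·(5.420476 + 6.887026 + 5.655384) = 6.95·17.962885 = 124.842051 m
RSR: p² = 2 + d² − 2cos(α−β) + 2d(sin β − sin α) = 17.682937; p = √p² = 4.205108; φ = atan2(cos α − cos β, d − sin α + sin β) = -0.046984 rad; t = (α − φ) mod 2π = 0.938375 rad, q = (φ − β) mod 2π = 0.552136 rad → L = 6.95·(0.938375 + 4.205108 + 0.552136) = 6.95·5.695620 = 39.584556 m
LSR: p² = d² − 2 + 2cos(α−β) + 2d(sin α + sin β) = 31.250278; p = √p² = 5.590195; φ = atan2(−cos α − cos β, d + sin α + sin β) − atan2(−2, p) = 0.096138 rad; t = (φ − α) mod 2π = 5.487932 rad, q = (φ − β) mod 2π = 0.695258 rad → L = 6.95·(5.487932 + 5.590195 + 0.695258) = 6.95·11.773385 = 81.825027 m
RSL: p² = d² − 2 + 2cos(α−β) − 2d(sin α + sin β) = 26.505371; p = √p² = 5.148337; φ = atan2(cos α + cos β, d − sin α − sin β) − atan2(2, p) = -0.104107 rad; t = (α − φ) mod 2π = 0.995498 rad, q = (β − φ) mod 2π = 5.788172 rad → L = 6.95·(0.995498 + 5.148337 + 5.788172) = 6.95·11.932006 = 82.927443 m
RLR: c = (6 − d² + 2cos(α−β) + 2d(sin α − sin β))/8 = -1.210367, |c| > 1 → infeasible
LRL: c = (6 − d² + 2cos(α−β) − 2d(sin α − sin β))/8 = -4.928890, |c| > 1 → infeasible
Shortest: RSR with L = 39.584556 m ≈ 39.5846 m
Convert RSR to answer units (arcs ×180/π): t = 0.938375·180/π = 53.7649°, p = ρ·p = 6.95·4.205108 = 29.2255 m, q = 0.552136·180/π = 31.6351°, L = 39.5846 m.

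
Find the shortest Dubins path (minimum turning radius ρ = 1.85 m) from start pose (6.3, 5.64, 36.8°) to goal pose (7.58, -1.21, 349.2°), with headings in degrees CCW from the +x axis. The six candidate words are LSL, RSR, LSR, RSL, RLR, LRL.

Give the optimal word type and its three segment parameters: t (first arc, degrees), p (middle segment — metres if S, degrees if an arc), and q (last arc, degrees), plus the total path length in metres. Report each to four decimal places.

Let ψ = atan2(Δy, Δx) = atan2(-6.85, 1.28) = -79.4157° be the start→goal bearing.
Normalize: d = |goal − start| / ρ = 6.968565/1.85 = 3.766792, α = (θ_start − ψ) mod 360° = 116.2157° = 2.028347 rad, β = (θ_goal − ψ) mod 360° = 68.6157° = 1.197570 rad.
Common terms: sin α = 0.897137, cos α = -0.441752, sin β = 0.931156, cos β = 0.364622, cos(α−β) = 0.674302, d² = 14.188722. Work in radians in the unit-radius frame; every candidate has L = ρ·(t + p + q).
LSL: p² = 2 + d² − 2cos(α−β) + 2d(sin α − sin β) = 14.583836; p = √p² = 3.818879; φ = atan2(cos β − cos α, d + sin α − sin β) = 0.212756 rad; t = (φ − α) mod 2π = 4.467595 rad, q = (β − φ) mod 2π = 0.984814 rad → L = 1.85·(4.467595 + 3.818879 + 0.984814) = 1.85·9.271288 = 17.151882 m
RSR: p² = 2 + d² − 2cos(α−β) + 2d(sin β − sin α) = 15.096397; p = √p² = 3.885408; φ = atan2(cos α − cos β, d − sin α + sin β) = -0.209058 rad; t = (α − φ) mod 2π = 2.237405 rad, q = (φ − β) mod 2π = 4.876557 rad → L = 1.85·(2.237405 + 3.885408 + 4.876557) = 1.85·10.999370 = 20.348835 m
LSR: p² = d² − 2 + 2cos(α−β) + 2d(sin α + sin β) = 27.310926; p = √p² = 5.225986; φ = atan2(−cos α − cos β, d + sin α + sin β) − atan2(−2, p) = 0.379291 rad; t = (φ − α) mod 2π = 4.634130 rad, q = (φ − β) mod 2π = 5.464907 rad → L = 1.85·(4.634130 + 5.225986 + 5.464907) = 1.85·15.325022 = 28.351291 m
RSL: p² = d² − 2 + 2cos(α−β) − 2d(sin α + sin β) = -0.236273 < 0 → infeasible
RLR: c = (6 − d² + 2cos(α−β) + 2d(sin α − sin β))/8 = -0.887050; p = 2π − arccos c = 3.621474 rad; φ = atan2(cos α − cos β, d − sin α + sin β) = -0.209058 rad; t = (α − φ + p/2) mod 2π = 4.048142 rad, q = (α − β − t + p) mod 2π = 0.404109 rad → L = 1.85·(4.048142 + 3.621474 + 0.404109) = 1.85·8.073725 = 14.936391 m
LRL: c = (6 − d² + 2cos(α−β) − 2d(sin α − sin β))/8 = -0.822980; p = 2π − arccos c = 3.745753 rad; φ = atan2(cos β − cos α, d + sin α − sin β) = 0.212756 rad; t = (φ − α + p/2) mod 2π = 0.057286 rad, q = (β − α − t + p) mod 2π = 2.857690 rad → L = 1.85·(0.057286 + 3.745753 + 2.857690) = 1.85·6.660729 = 12.322348 m
Shortest: LRL with L = 12.322348 m ≈ 12.3223 m
Convert LRL to answer units (arcs ×180/π): t = 0.057286·180/π = 3.2822°, p = 3.745753·180/π = 214.6158°, q = 2.857690·180/π = 163.7336°, L = 12.3223 m.

LRL: t = 3.2822°, p = 214.6158°, q = 163.7336°, L = 12.3223 m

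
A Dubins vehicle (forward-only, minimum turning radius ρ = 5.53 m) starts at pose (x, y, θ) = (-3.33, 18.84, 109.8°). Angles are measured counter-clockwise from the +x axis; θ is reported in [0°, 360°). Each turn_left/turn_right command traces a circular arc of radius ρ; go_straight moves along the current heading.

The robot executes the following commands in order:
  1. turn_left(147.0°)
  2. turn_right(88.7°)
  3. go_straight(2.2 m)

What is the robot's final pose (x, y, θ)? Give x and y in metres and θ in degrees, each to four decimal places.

set_pose: (x, y, θ) = (-3.3300, 18.8400, 109.8000°), ρ = 5.53
turn_left(147.0°): centre at ρ to the left, rotate +147.0° → (-13.9170, 18.2296, 256.8000°)
turn_right(88.7°): centre at ρ to the right, rotate −88.7° → (-20.4412, 14.0812, 168.1000°)
go_straight(2.2): x += 2.2·cos θ, y += 2.2·sin θ → (-22.5939, 14.5348, 168.1000°)

(-22.5939, 14.5348, 168.1000°)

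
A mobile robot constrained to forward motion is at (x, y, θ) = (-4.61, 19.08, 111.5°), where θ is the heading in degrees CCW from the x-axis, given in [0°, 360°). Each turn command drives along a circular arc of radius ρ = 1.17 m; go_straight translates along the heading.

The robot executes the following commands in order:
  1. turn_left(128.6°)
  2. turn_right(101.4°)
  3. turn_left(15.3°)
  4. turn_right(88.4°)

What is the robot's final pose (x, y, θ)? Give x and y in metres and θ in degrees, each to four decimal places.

(-9.3112, 20.6462, 65.6000°)

set_pose: (x, y, θ) = (-4.6100, 19.0800, 111.5000°), ρ = 1.17
turn_left(128.6°): centre at ρ to the left, rotate +128.6° → (-6.7129, 19.2344, 240.1000°)
turn_right(101.4°): centre at ρ to the right, rotate −101.4° → (-8.4993, 18.9387, 138.7000°)
turn_left(15.3°): centre at ρ to the left, rotate +15.3° → (-8.7586, 19.1113, 154.0000°)
turn_right(88.4°): centre at ρ to the right, rotate −88.4° → (-9.3112, 20.6462, 65.6000°)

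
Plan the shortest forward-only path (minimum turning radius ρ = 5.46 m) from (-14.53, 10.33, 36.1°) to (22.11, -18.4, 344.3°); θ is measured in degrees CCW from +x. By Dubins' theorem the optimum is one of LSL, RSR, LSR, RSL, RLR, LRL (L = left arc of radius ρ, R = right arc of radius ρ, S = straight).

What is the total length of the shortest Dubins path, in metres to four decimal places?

Let ψ = atan2(Δy, Δx) = atan2(-28.73, 36.64) = -38.1006° be the start→goal bearing.
Normalize: d = |goal − start| / ρ = 46.560740/5.46 = 8.527608, α = (θ_start − ψ) mod 360° = 74.2006° = 1.295044 rad, β = (θ_goal − ψ) mod 360° = 22.4006° = 0.390963 rad.
Common terms: sin α = 0.962221, cos α = 0.272271, sin β = 0.381079, cos β = 0.924542, cos(α−β) = 0.618408, d² = 72.720099. Work in radians in the unit-radius frame; every candidate has L = ρ·(t + p + q).
LSL: p² = 2 + d² − 2cos(α−β) + 2d(sin α − sin β) = 83.394773; p = √p² = 9.132074; φ = atan2(cos β − cos α, d + sin α − sin β) = 0.071487 rad; t = (φ − α) mod 2π = 5.059629 rad, q = (β − φ) mod 2π = 0.319476 rad → L = 5.46·(5.059629 + 9.132074 + 0.319476) = 5.46·14.511179 = 79.231035 m
RSR: p² = 2 + d² − 2cos(α−β) + 2d(sin β − sin α) = 63.571791; p = √p² = 7.973192; φ = atan2(cos α − cos β, d − sin α + sin β) = -0.081900 rad; t = (α − φ) mod 2π = 1.376944 rad, q = (φ − β) mod 2π = 5.810322 rad → L = 5.46·(1.376944 + 7.973192 + 5.810322) = 5.46·15.160458 = 82.776100 m
LSR: p² = d² − 2 + 2cos(α−β) + 2d(sin α + sin β) = 94.867186; p = √p² = 9.739979; φ = atan2(−cos α − cos β, d + sin α + sin β) − atan2(−2, p) = 0.081867 rad; t = (φ − α) mod 2π = 5.070008 rad, q = (φ − β) mod 2π = 5.974088 rad → L = 5.46·(5.070008 + 9.739979 + 5.974088) = 5.46·20.784075 = 113.481050 m
RSL: p² = d² − 2 + 2cos(α−β) − 2d(sin α + sin β) = 49.046646; p = √p² = 7.003331; φ = atan2(cos α + cos β, d − sin α − sin β) − atan2(2, p) = -0.113103 rad; t = (α − φ) mod 2π = 1.408147 rad, q = (β − φ) mod 2π = 0.504066 rad → L = 5.46·(1.408147 + 7.003331 + 0.504066) = 5.46·8.915544 = 48.678869 m
RLR: c = (6 − d² + 2cos(α−β) + 2d(sin α − sin β))/8 = -6.946474, |c| > 1 → infeasible
LRL: c = (6 − d² + 2cos(α−β) − 2d(sin α − sin β))/8 = -9.424347, |c| > 1 → infeasible
Shortest: RSL with L = 48.678869 m ≈ 48.6789 m

48.6789 m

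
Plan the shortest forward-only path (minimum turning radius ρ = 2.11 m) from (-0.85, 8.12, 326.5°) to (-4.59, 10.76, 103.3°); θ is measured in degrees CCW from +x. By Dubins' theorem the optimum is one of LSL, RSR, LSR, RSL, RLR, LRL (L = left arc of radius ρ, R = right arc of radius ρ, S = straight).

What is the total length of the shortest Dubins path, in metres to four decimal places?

13.1339 m

Let ψ = atan2(Δy, Δx) = atan2(2.64, -3.74) = 144.7824° be the start→goal bearing.
Normalize: d = |goal − start| / ρ = 4.577903/2.11 = 2.169622, α = (θ_start − ψ) mod 360° = 181.7176° = 3.171570 rad, β = (θ_goal − ψ) mod 360° = 318.5176° = 5.559181 rad.
Common terms: sin α = -0.029973, cos α = -0.999551, sin β = -0.662390, cos β = 0.749159, cos(α−β) = -0.728969, d² = 4.707262. Work in radians in the unit-radius frame; every candidate has L = ρ·(t + p + q).
LSL: p² = 2 + d² − 2cos(α−β) + 2d(sin α − sin β) = 10.909411; p = √p² = 3.302940; φ = atan2(cos β − cos α, d + sin α − sin β) = 0.557941 rad; t = (φ − α) mod 2π = 3.669556 rad, q = (β − φ) mod 2π = 5.001240 rad → L = 2.11·(3.669556 + 3.302940 + 5.001240) = 2.11·11.973735 = 25.264582 m
RSR: p² = 2 + d² − 2cos(α−β) + 2d(sin β − sin α) = 5.420987; p = √p² = 2.328301; φ = atan2(cos α − cos β, d − sin α + sin β) = -0.849676 rad; t = (α − φ) mod 2π = 4.021247 rad, q = (φ − β) mod 2π = 6.157513 rad → L = 2.11·(4.021247 + 2.328301 + 6.157513) = 2.11·12.507062 = 26.389900 m
LSR: p² = d² − 2 + 2cos(α−β) + 2d(sin α + sin β) = -1.755009 < 0 → infeasible
RSL: p² = d² − 2 + 2cos(α−β) − 2d(sin α + sin β) = 4.253658; p = √p² = 2.062440; φ = atan2(cos α + cos β, d − sin α − sin β) − atan2(2, p) = -0.857296 rad; t = (α − φ) mod 2π = 4.028866 rad, q = (β − φ) mod 2π = 0.133291 rad → L = 2.11·(4.028866 + 2.062440 + 0.133291) = 2.11·6.224597 = 13.133900 m
RLR: c = (6 − d² + 2cos(α−β) + 2d(sin α − sin β))/8 = 0.322377; p = 2π − arccos c = 5.040628 rad; φ = atan2(cos α − cos β, d − sin α + sin β) = -0.849676 rad; t = (α − φ + p/2) mod 2π = 0.258375 rad, q = (α − β − t + p) mod 2π = 2.394642 rad → L = 2.11·(0.258375 + 5.040628 + 2.394642) = 2.11·7.693646 = 16.233592 m
LRL: c = (6 − d² + 2cos(α−β) − 2d(sin α − sin β))/8 = -0.363676; p = 2π − arccos c = 4.340178 rad; φ = atan2(cos β − cos α, d + sin α − sin β) = 0.557941 rad; t = (φ − α + p/2) mod 2π = 5.839645 rad, q = (β − α − t + p) mod 2π = 0.888143 rad → L = 2.11·(5.839645 + 4.340178 + 0.888143) = 2.11·11.067965 = 23.353407 m
Shortest: RSL with L = 13.133900 m ≈ 13.1339 m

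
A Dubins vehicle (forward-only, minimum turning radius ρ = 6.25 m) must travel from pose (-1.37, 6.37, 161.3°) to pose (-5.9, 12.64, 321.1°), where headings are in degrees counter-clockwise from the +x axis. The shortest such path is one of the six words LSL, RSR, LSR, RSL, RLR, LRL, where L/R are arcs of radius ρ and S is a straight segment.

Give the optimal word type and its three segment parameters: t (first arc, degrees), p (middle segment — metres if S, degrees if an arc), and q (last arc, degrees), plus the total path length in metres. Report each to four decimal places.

Let ψ = atan2(Δy, Δx) = atan2(6.27, -4.53) = 125.8477° be the start→goal bearing.
Normalize: d = |goal − start| / ρ = 7.735231/6.25 = 1.237637, α = (θ_start − ψ) mod 360° = 35.4523° = 0.618760 rad, β = (θ_goal − ψ) mod 360° = 195.2523° = 3.407796 rad.
Common terms: sin α = 0.580026, cos α = 0.814598, sin β = -0.263071, cos β = -0.964777, cos(α−β) = -0.938493, d² = 1.531745. Work in radians in the unit-radius frame; every candidate has L = ρ·(t + p + q).
LSL: p² = 2 + d² − 2cos(α−β) + 2d(sin α − sin β) = 7.495625; p = √p² = 2.737814; φ = atan2(cos β − cos α, d + sin α − sin β) = -0.707486 rad; t = (φ − α) mod 2π = 4.956939 rad, q = (β − φ) mod 2π = 4.115282 rad → L = 6.25·(4.956939 + 2.737814 + 4.115282) = 6.25·11.810035 = 73.812721 m
RSR: p² = 2 + d² − 2cos(α−β) + 2d(sin β − sin α) = 3.321837; p = √p² = 1.822591; φ = atan2(cos α − cos β, d − sin α + sin β) = 1.352596 rad; t = (α − φ) mod 2π = 5.549349 rad, q = (φ − β) mod 2π = 4.227986 rad → L = 6.25·(5.549349 + 1.822591 + 4.227986) = 6.25·11.599925 = 72.499533 m
LSR: p² = d² − 2 + 2cos(α−β) + 2d(sin α + sin β) = -1.560690 < 0 → infeasible
RSL: p² = d² − 2 + 2cos(α−β) − 2d(sin α + sin β) = -3.129791 < 0 → infeasible
RLR: c = (6 − d² + 2cos(α−β) + 2d(sin α − sin β))/8 = 0.584770; p = 2π − arccos c = 5.336986 rad; φ = atan2(cos α − cos β, d − sin α + sin β) = 1.352596 rad; t = (α − φ + p/2) mod 2π = 1.934657 rad, q = (α − β − t + p) mod 2π = 0.613293 rad → L = 6.25·(1.934657 + 5.336986 + 0.613293) = 6.25·7.884936 = 49.280848 m
LRL: c = (6 − d² + 2cos(α−β) − 2d(sin α − sin β))/8 = 0.063047; p = 2π − arccos c = 4.775478 rad; φ = atan2(cos β − cos α, d + sin α − sin β) = -0.707486 rad; t = (φ − α + p/2) mod 2π = 1.061492 rad, q = (β − α − t + p) mod 2π = 0.219836 rad → L = 6.25·(1.061492 + 4.775478 + 0.219836) = 6.25·6.056806 = 37.855039 m
Shortest: LRL with L = 37.855039 m ≈ 37.8550 m
Convert LRL to answer units (arcs ×180/π): t = 1.061492·180/π = 60.8190°, p = 4.775478·180/π = 273.6147°, q = 0.219836·180/π = 12.5957°, L = 37.8550 m.

LRL: t = 60.8190°, p = 273.6147°, q = 12.5957°, L = 37.8550 m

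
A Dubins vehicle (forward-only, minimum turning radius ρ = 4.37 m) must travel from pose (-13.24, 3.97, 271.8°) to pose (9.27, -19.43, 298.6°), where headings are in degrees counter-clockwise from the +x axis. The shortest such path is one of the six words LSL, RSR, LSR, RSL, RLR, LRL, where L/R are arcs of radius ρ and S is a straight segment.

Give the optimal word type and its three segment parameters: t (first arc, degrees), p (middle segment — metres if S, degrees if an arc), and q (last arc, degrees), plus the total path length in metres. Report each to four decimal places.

LSR: t = 44.6927°, p = 28.0198 m, q = 17.8927°, L = 32.7932 m

Let ψ = atan2(Δy, Δx) = atan2(-23.40, 22.51) = -46.1106° be the start→goal bearing.
Normalize: d = |goal − start| / ρ = 32.469372/4.37 = 7.430062, α = (θ_start − ψ) mod 360° = 317.9106° = 5.548586 rad, β = (θ_goal − ψ) mod 360° = 344.7106° = 6.016335 rad.
Common terms: sin α = -0.670290, cos α = 0.742100, sin β = -0.263695, cos β = 0.964606, cos(α−β) = 0.892586, d² = 55.205824. Work in radians in the unit-radius frame; every candidate has L = ρ·(t + p + q).
LSL: p² = 2 + d² − 2cos(α−β) + 2d(sin α − sin β) = 49.378605; p = √p² = 7.026991; φ = atan2(cos β − cos α, d + sin α − sin β) = 0.031670 rad; t = (φ − α) mod 2π = 0.766269 rad, q = (β − φ) mod 2π = 5.984665 rad → L = 4.37·(0.766269 + 7.026991 + 5.984665) = 4.37·13.777925 = 60.209531 m
RSR: p² = 2 + d² − 2cos(α−β) + 2d(sin β − sin α) = 61.462700; p = √p² = 7.839815; φ = atan2(cos α − cos β, d − sin α + sin β) = -0.028385 rad; t = (α − φ) mod 2π = 5.576972 rad, q = (φ − β) mod 2π = 0.238465 rad → L = 4.37·(5.576972 + 7.839815 + 0.238465) = 4.37·13.655252 = 59.673452 m
LSR: p² = d² − 2 + 2cos(α−β) + 2d(sin α + sin β) = 41.111871; p = √p² = 6.411854; φ = atan2(−cos α − cos β, d + sin α + sin β) − atan2(−2, p) = 0.045436 rad; t = (φ − α) mod 2π = 0.780035 rad, q = (φ − β) mod 2π = 0.312287 rad → L = 4.37·(0.780035 + 6.411854 + 0.312287) = 4.37·7.504176 = 32.793249 m
RSL: p² = d² − 2 + 2cos(α−β) − 2d(sin α + sin β) = 68.870121; p = √p² = 8.298802; φ = atan2(cos α + cos β, d − sin α − sin β) − atan2(2, p) = -0.035200 rad; t = (α − φ) mod 2π = 5.583786 rad, q = (β − φ) mod 2π = 6.051534 rad → L = 4.37·(5.583786 + 8.298802 + 6.051534) = 4.37·19.934123 = 87.112117 m
RLR: c = (6 − d² + 2cos(α−β) + 2d(sin α − sin β))/8 = -6.682837, |c| > 1 → infeasible
LRL: c = (6 − d² + 2cos(α−β) − 2d(sin α − sin β))/8 = -5.172326, |c| > 1 → infeasible
Shortest: LSR with L = 32.793249 m ≈ 32.7932 m
Convert LSR to answer units (arcs ×180/π): t = 0.780035·180/π = 44.6927°, p = ρ·p = 4.37·6.411854 = 28.0198 m, q = 0.312287·180/π = 17.8927°, L = 32.7932 m.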